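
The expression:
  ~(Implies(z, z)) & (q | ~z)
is never true.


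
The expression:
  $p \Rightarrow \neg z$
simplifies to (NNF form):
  $\neg p \vee \neg z$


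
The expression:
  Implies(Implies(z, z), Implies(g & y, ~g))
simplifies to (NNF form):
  ~g | ~y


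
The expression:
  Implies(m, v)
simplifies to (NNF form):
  v | ~m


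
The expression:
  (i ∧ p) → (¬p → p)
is always true.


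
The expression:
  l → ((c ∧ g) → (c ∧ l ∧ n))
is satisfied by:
  {n: True, l: False, c: False, g: False}
  {n: False, l: False, c: False, g: False}
  {n: True, g: True, l: False, c: False}
  {g: True, n: False, l: False, c: False}
  {n: True, c: True, g: False, l: False}
  {c: True, g: False, l: False, n: False}
  {n: True, g: True, c: True, l: False}
  {g: True, c: True, n: False, l: False}
  {n: True, l: True, g: False, c: False}
  {l: True, g: False, c: False, n: False}
  {n: True, g: True, l: True, c: False}
  {g: True, l: True, n: False, c: False}
  {n: True, c: True, l: True, g: False}
  {c: True, l: True, g: False, n: False}
  {n: True, g: True, c: True, l: True}


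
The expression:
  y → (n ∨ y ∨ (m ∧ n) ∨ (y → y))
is always true.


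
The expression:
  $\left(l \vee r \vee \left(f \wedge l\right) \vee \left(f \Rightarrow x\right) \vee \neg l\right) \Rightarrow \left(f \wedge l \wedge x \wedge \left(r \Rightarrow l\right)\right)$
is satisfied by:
  {x: True, f: True, l: True}


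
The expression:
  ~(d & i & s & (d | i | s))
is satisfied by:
  {s: False, d: False, i: False}
  {i: True, s: False, d: False}
  {d: True, s: False, i: False}
  {i: True, d: True, s: False}
  {s: True, i: False, d: False}
  {i: True, s: True, d: False}
  {d: True, s: True, i: False}


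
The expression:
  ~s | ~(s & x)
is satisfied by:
  {s: False, x: False}
  {x: True, s: False}
  {s: True, x: False}


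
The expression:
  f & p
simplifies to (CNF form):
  f & p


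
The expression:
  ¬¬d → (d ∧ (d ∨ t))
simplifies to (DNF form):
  True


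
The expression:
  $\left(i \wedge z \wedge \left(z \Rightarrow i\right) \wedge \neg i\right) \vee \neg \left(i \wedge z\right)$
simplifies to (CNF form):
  $\neg i \vee \neg z$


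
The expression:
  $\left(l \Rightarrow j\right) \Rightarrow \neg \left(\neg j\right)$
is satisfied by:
  {l: True, j: True}
  {l: True, j: False}
  {j: True, l: False}


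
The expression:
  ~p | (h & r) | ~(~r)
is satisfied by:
  {r: True, p: False}
  {p: False, r: False}
  {p: True, r: True}


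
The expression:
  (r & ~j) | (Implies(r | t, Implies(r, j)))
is always true.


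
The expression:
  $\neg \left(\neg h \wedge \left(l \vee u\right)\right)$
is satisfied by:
  {h: True, u: False, l: False}
  {h: True, l: True, u: False}
  {h: True, u: True, l: False}
  {h: True, l: True, u: True}
  {l: False, u: False, h: False}


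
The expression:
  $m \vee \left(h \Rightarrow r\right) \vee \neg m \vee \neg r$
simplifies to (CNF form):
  $\text{True}$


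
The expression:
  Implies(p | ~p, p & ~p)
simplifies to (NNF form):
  False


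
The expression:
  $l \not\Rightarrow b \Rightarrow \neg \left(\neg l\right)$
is always true.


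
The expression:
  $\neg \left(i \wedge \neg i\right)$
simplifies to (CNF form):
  $\text{True}$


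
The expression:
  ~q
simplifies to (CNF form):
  ~q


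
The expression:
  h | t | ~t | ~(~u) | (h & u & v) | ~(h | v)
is always true.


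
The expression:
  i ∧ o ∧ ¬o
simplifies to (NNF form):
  False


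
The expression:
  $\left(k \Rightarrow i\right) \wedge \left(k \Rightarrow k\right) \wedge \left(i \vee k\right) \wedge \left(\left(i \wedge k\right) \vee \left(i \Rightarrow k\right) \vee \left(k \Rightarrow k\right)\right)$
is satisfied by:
  {i: True}


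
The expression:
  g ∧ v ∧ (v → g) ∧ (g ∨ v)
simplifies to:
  g ∧ v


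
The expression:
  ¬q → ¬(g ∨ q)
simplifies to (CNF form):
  q ∨ ¬g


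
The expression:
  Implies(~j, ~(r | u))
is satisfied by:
  {j: True, r: False, u: False}
  {u: True, j: True, r: False}
  {j: True, r: True, u: False}
  {u: True, j: True, r: True}
  {u: False, r: False, j: False}


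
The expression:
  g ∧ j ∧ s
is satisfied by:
  {j: True, s: True, g: True}


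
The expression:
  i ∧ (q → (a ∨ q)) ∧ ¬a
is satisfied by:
  {i: True, a: False}


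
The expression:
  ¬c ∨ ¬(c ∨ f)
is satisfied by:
  {c: False}


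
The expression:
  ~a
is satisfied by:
  {a: False}


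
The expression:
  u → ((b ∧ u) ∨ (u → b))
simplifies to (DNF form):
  b ∨ ¬u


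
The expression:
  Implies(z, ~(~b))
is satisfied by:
  {b: True, z: False}
  {z: False, b: False}
  {z: True, b: True}


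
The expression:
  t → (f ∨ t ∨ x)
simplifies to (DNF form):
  True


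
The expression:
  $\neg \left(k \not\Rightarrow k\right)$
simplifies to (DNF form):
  $\text{True}$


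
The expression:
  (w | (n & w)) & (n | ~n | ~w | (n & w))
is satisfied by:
  {w: True}


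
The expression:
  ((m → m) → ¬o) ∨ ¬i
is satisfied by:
  {o: False, i: False}
  {i: True, o: False}
  {o: True, i: False}


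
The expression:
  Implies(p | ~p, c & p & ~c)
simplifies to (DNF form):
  False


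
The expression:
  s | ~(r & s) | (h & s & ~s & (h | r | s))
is always true.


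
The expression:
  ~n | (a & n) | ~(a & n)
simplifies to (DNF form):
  True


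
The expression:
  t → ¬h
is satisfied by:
  {h: False, t: False}
  {t: True, h: False}
  {h: True, t: False}


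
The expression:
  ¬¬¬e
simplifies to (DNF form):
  ¬e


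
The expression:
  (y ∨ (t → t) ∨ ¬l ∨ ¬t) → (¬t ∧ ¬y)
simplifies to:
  ¬t ∧ ¬y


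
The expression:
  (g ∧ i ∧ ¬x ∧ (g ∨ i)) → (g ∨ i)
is always true.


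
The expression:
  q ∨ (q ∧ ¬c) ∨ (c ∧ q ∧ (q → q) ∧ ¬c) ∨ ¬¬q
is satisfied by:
  {q: True}


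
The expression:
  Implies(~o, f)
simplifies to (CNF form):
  f | o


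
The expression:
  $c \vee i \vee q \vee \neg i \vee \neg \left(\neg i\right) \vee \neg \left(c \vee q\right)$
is always true.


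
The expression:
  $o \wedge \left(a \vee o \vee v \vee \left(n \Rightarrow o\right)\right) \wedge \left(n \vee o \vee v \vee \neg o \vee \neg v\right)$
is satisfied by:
  {o: True}


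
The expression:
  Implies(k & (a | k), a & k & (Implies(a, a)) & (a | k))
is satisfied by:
  {a: True, k: False}
  {k: False, a: False}
  {k: True, a: True}


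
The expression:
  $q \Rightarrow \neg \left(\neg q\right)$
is always true.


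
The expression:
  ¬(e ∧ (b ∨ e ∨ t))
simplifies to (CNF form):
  ¬e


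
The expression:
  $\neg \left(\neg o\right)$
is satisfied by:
  {o: True}


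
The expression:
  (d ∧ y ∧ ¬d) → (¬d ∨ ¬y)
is always true.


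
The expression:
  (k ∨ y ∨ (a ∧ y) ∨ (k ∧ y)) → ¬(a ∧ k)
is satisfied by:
  {k: False, a: False}
  {a: True, k: False}
  {k: True, a: False}


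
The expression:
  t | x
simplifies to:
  t | x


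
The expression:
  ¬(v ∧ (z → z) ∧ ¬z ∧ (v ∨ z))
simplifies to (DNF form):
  z ∨ ¬v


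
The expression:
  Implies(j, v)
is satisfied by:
  {v: True, j: False}
  {j: False, v: False}
  {j: True, v: True}


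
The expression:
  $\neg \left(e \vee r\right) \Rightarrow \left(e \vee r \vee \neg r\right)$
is always true.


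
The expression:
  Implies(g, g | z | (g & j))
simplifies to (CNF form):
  True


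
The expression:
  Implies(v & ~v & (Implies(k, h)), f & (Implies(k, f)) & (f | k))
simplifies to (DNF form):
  True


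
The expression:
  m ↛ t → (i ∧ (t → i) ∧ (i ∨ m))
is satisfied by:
  {i: True, t: True, m: False}
  {i: True, m: False, t: False}
  {t: True, m: False, i: False}
  {t: False, m: False, i: False}
  {i: True, t: True, m: True}
  {i: True, m: True, t: False}
  {t: True, m: True, i: False}


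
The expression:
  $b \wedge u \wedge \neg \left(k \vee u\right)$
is never true.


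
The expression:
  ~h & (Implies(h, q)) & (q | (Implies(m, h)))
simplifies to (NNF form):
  ~h & (q | ~m)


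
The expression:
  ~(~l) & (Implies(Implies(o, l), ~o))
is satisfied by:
  {l: True, o: False}


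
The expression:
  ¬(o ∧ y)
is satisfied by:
  {o: False, y: False}
  {y: True, o: False}
  {o: True, y: False}


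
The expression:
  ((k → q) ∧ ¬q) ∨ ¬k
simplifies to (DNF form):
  ¬k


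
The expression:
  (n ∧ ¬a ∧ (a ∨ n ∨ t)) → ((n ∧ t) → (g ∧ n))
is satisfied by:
  {a: True, g: True, t: False, n: False}
  {a: True, g: False, t: False, n: False}
  {g: True, a: False, t: False, n: False}
  {a: False, g: False, t: False, n: False}
  {a: True, n: True, g: True, t: False}
  {a: True, n: True, g: False, t: False}
  {n: True, g: True, a: False, t: False}
  {n: True, a: False, g: False, t: False}
  {a: True, t: True, g: True, n: False}
  {a: True, t: True, g: False, n: False}
  {t: True, g: True, a: False, n: False}
  {t: True, a: False, g: False, n: False}
  {n: True, t: True, a: True, g: True}
  {n: True, t: True, a: True, g: False}
  {n: True, t: True, g: True, a: False}


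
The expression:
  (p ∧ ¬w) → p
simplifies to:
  True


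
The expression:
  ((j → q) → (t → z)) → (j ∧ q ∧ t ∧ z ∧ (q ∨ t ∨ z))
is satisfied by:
  {t: True, q: True, j: False, z: False}
  {t: True, q: False, j: False, z: False}
  {j: True, t: True, q: True, z: False}
  {z: True, j: True, t: True, q: True}


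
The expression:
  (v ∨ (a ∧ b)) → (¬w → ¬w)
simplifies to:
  True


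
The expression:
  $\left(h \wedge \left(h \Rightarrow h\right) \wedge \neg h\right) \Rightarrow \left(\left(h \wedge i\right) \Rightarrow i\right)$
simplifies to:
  $\text{True}$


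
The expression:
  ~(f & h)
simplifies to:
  ~f | ~h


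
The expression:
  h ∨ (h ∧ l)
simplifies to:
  h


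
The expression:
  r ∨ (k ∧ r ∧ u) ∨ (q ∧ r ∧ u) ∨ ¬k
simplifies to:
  r ∨ ¬k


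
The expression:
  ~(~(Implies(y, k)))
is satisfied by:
  {k: True, y: False}
  {y: False, k: False}
  {y: True, k: True}


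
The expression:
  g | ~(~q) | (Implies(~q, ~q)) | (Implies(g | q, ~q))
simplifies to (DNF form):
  True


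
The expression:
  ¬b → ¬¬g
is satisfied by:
  {b: True, g: True}
  {b: True, g: False}
  {g: True, b: False}


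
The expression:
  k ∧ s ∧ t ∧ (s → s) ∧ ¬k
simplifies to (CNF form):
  False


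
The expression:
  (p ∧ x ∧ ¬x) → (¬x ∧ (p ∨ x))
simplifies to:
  True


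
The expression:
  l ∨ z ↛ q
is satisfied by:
  {z: True, l: True, q: False}
  {l: True, q: False, z: False}
  {z: True, l: True, q: True}
  {l: True, q: True, z: False}
  {z: True, q: False, l: False}


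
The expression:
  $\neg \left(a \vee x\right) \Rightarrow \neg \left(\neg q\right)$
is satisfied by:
  {a: True, x: True, q: True}
  {a: True, x: True, q: False}
  {a: True, q: True, x: False}
  {a: True, q: False, x: False}
  {x: True, q: True, a: False}
  {x: True, q: False, a: False}
  {q: True, x: False, a: False}


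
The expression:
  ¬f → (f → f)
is always true.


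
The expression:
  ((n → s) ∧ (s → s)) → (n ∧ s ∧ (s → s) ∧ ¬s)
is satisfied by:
  {n: True, s: False}


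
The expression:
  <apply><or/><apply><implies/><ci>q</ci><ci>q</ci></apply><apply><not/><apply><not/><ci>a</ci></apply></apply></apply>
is always true.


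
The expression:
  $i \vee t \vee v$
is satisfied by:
  {i: True, t: True, v: True}
  {i: True, t: True, v: False}
  {i: True, v: True, t: False}
  {i: True, v: False, t: False}
  {t: True, v: True, i: False}
  {t: True, v: False, i: False}
  {v: True, t: False, i: False}


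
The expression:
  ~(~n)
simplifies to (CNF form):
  n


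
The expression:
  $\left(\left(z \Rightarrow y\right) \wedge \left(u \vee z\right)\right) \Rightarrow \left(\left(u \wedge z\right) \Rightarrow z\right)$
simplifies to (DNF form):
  $\text{True}$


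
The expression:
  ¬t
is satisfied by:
  {t: False}


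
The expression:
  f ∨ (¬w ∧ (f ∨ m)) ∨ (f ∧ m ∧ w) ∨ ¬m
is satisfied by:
  {f: True, w: False, m: False}
  {w: False, m: False, f: False}
  {f: True, m: True, w: False}
  {m: True, w: False, f: False}
  {f: True, w: True, m: False}
  {w: True, f: False, m: False}
  {f: True, m: True, w: True}


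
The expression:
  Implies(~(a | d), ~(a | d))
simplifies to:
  True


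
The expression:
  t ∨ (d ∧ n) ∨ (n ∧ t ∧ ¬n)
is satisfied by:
  {d: True, t: True, n: True}
  {d: True, t: True, n: False}
  {t: True, n: True, d: False}
  {t: True, n: False, d: False}
  {d: True, n: True, t: False}


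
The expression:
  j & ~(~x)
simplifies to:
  j & x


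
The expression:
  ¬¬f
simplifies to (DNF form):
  f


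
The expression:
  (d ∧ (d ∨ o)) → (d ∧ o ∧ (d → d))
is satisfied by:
  {o: True, d: False}
  {d: False, o: False}
  {d: True, o: True}


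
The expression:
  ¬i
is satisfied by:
  {i: False}


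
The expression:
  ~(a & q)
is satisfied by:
  {q: False, a: False}
  {a: True, q: False}
  {q: True, a: False}


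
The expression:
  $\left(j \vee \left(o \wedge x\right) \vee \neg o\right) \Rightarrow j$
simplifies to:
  $j \vee \left(o \wedge \neg x\right)$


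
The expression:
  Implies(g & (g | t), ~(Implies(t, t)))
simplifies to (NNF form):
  ~g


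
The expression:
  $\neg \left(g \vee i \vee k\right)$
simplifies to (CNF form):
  $\neg g \wedge \neg i \wedge \neg k$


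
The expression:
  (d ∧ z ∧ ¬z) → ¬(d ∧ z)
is always true.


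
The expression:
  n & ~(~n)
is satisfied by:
  {n: True}


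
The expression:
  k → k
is always true.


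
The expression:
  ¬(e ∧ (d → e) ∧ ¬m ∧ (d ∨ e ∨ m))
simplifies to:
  m ∨ ¬e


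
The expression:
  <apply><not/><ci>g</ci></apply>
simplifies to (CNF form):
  <apply><not/><ci>g</ci></apply>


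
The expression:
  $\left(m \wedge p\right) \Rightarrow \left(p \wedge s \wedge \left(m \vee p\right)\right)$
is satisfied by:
  {s: True, p: False, m: False}
  {p: False, m: False, s: False}
  {s: True, m: True, p: False}
  {m: True, p: False, s: False}
  {s: True, p: True, m: False}
  {p: True, s: False, m: False}
  {s: True, m: True, p: True}


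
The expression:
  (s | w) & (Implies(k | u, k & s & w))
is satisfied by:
  {s: True, w: True, u: False, k: False}
  {s: True, w: False, u: False, k: False}
  {w: True, s: False, u: False, k: False}
  {s: True, k: True, w: True, u: False}
  {s: True, k: True, u: True, w: True}


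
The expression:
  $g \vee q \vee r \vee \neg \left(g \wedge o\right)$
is always true.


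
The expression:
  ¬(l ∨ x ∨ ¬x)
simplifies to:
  False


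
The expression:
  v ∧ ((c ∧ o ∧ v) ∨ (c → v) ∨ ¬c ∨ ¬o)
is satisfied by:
  {v: True}


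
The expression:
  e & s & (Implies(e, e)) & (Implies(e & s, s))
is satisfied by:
  {e: True, s: True}


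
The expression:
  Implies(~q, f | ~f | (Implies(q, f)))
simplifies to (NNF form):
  True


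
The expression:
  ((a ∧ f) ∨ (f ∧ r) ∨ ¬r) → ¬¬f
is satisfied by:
  {r: True, f: True}
  {r: True, f: False}
  {f: True, r: False}


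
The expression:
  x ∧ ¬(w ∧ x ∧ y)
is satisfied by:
  {x: True, w: False, y: False}
  {y: True, x: True, w: False}
  {w: True, x: True, y: False}


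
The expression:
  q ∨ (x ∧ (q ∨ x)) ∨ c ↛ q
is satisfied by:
  {x: True, q: True, c: True}
  {x: True, q: True, c: False}
  {x: True, c: True, q: False}
  {x: True, c: False, q: False}
  {q: True, c: True, x: False}
  {q: True, c: False, x: False}
  {c: True, q: False, x: False}


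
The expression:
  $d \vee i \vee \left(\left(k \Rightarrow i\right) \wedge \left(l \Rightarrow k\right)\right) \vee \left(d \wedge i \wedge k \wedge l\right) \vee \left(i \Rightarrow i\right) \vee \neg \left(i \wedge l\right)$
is always true.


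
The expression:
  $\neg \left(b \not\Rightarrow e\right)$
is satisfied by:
  {e: True, b: False}
  {b: False, e: False}
  {b: True, e: True}


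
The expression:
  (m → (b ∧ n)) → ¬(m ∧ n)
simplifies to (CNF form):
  ¬b ∨ ¬m ∨ ¬n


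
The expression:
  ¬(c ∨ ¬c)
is never true.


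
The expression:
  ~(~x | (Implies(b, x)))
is never true.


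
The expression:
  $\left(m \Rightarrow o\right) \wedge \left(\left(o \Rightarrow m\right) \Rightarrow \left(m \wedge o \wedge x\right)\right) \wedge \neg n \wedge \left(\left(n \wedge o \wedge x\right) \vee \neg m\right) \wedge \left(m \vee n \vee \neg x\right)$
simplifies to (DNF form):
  $o \wedge \neg m \wedge \neg n \wedge \neg x$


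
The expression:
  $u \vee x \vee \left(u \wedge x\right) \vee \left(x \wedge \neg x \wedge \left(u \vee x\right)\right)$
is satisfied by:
  {x: True, u: True}
  {x: True, u: False}
  {u: True, x: False}


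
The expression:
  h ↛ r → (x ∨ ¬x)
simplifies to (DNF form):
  True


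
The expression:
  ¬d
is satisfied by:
  {d: False}


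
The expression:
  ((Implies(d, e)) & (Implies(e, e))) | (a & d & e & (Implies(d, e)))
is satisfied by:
  {e: True, d: False}
  {d: False, e: False}
  {d: True, e: True}


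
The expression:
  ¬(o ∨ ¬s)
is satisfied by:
  {s: True, o: False}


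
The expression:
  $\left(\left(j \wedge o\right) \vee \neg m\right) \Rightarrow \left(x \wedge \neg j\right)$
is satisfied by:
  {x: True, m: True, j: False, o: False}
  {m: True, o: False, x: False, j: False}
  {o: True, x: True, m: True, j: False}
  {o: True, m: True, x: False, j: False}
  {x: True, o: False, m: False, j: False}
  {o: True, x: True, m: False, j: False}
  {j: True, x: True, m: True, o: False}
  {j: True, m: True, o: False, x: False}


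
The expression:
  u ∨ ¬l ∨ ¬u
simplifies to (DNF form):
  True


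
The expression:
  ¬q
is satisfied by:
  {q: False}


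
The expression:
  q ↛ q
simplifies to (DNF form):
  False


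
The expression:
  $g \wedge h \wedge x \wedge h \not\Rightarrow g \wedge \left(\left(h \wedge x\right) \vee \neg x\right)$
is never true.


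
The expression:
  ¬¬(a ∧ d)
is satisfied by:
  {a: True, d: True}


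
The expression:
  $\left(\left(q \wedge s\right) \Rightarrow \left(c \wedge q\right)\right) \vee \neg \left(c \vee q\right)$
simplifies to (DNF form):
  $c \vee \neg q \vee \neg s$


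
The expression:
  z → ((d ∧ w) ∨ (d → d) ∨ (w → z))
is always true.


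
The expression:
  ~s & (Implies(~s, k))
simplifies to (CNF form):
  k & ~s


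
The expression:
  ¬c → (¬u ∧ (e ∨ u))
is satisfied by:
  {c: True, e: True, u: False}
  {c: True, u: False, e: False}
  {c: True, e: True, u: True}
  {c: True, u: True, e: False}
  {e: True, u: False, c: False}


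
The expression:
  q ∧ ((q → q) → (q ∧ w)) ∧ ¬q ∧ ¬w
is never true.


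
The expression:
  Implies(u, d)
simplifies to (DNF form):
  d | ~u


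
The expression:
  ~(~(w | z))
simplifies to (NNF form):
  w | z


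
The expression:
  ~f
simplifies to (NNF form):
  ~f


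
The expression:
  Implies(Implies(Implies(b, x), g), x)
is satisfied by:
  {x: True, g: False, b: False}
  {x: True, b: True, g: False}
  {x: True, g: True, b: False}
  {x: True, b: True, g: True}
  {b: False, g: False, x: False}


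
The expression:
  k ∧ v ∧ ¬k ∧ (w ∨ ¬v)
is never true.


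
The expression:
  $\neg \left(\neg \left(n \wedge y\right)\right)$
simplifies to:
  $n \wedge y$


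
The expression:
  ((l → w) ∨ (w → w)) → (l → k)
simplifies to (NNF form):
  k ∨ ¬l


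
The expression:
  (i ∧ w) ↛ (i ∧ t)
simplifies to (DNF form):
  i ∧ w ∧ ¬t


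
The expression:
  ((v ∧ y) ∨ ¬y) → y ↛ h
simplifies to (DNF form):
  (y ∧ ¬h) ∨ (y ∧ ¬v)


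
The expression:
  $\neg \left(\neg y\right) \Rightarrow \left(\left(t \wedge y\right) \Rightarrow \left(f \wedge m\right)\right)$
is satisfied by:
  {m: True, f: True, t: False, y: False}
  {m: True, f: False, t: False, y: False}
  {f: True, m: False, t: False, y: False}
  {m: False, f: False, t: False, y: False}
  {y: True, m: True, f: True, t: False}
  {y: True, m: True, f: False, t: False}
  {y: True, f: True, m: False, t: False}
  {y: True, f: False, m: False, t: False}
  {m: True, t: True, f: True, y: False}
  {m: True, t: True, f: False, y: False}
  {t: True, f: True, m: False, y: False}
  {t: True, m: False, f: False, y: False}
  {y: True, m: True, t: True, f: True}


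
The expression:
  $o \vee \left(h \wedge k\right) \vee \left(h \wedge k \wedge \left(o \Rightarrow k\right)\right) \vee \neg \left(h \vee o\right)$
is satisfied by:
  {k: True, o: True, h: False}
  {k: True, h: False, o: False}
  {o: True, h: False, k: False}
  {o: False, h: False, k: False}
  {k: True, o: True, h: True}
  {k: True, h: True, o: False}
  {o: True, h: True, k: False}


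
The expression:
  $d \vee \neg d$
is always true.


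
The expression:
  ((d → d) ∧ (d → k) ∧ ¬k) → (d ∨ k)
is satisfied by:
  {d: True, k: True}
  {d: True, k: False}
  {k: True, d: False}


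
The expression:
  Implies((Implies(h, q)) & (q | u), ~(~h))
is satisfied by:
  {h: True, u: False, q: False}
  {q: True, h: True, u: False}
  {h: True, u: True, q: False}
  {q: True, h: True, u: True}
  {q: False, u: False, h: False}


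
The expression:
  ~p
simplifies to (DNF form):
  ~p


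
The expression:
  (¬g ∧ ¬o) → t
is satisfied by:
  {t: True, g: True, o: True}
  {t: True, g: True, o: False}
  {t: True, o: True, g: False}
  {t: True, o: False, g: False}
  {g: True, o: True, t: False}
  {g: True, o: False, t: False}
  {o: True, g: False, t: False}


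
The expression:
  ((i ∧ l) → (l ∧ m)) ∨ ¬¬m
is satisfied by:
  {m: True, l: False, i: False}
  {l: False, i: False, m: False}
  {i: True, m: True, l: False}
  {i: True, l: False, m: False}
  {m: True, l: True, i: False}
  {l: True, m: False, i: False}
  {i: True, l: True, m: True}


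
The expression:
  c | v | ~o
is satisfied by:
  {c: True, v: True, o: False}
  {c: True, o: False, v: False}
  {v: True, o: False, c: False}
  {v: False, o: False, c: False}
  {c: True, v: True, o: True}
  {c: True, o: True, v: False}
  {v: True, o: True, c: False}


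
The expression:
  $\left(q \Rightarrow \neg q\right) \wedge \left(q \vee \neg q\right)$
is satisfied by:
  {q: False}


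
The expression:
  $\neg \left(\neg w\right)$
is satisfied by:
  {w: True}


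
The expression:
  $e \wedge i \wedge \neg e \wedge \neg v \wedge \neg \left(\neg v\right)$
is never true.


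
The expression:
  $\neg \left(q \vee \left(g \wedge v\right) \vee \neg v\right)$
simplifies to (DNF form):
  $v \wedge \neg g \wedge \neg q$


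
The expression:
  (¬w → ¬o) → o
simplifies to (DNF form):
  o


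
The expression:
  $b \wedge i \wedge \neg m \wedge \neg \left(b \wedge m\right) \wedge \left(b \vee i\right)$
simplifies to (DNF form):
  $b \wedge i \wedge \neg m$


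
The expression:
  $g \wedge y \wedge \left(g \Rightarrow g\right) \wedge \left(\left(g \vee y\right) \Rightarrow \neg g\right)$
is never true.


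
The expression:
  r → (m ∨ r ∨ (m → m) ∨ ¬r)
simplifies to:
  True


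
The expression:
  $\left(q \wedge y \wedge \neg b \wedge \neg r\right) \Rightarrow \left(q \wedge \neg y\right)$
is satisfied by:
  {r: True, b: True, q: False, y: False}
  {r: True, q: False, y: False, b: False}
  {b: True, q: False, y: False, r: False}
  {b: False, q: False, y: False, r: False}
  {r: True, y: True, b: True, q: False}
  {r: True, y: True, b: False, q: False}
  {y: True, b: True, r: False, q: False}
  {y: True, r: False, q: False, b: False}
  {b: True, r: True, q: True, y: False}
  {r: True, q: True, b: False, y: False}
  {b: True, q: True, r: False, y: False}
  {q: True, r: False, y: False, b: False}
  {r: True, y: True, q: True, b: True}
  {r: True, y: True, q: True, b: False}
  {y: True, q: True, b: True, r: False}


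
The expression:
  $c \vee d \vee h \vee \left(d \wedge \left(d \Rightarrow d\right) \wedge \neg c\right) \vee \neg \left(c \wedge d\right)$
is always true.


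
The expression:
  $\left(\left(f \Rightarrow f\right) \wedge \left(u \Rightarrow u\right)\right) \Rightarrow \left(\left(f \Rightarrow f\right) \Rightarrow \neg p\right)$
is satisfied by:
  {p: False}


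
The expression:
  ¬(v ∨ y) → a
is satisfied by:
  {a: True, y: True, v: True}
  {a: True, y: True, v: False}
  {a: True, v: True, y: False}
  {a: True, v: False, y: False}
  {y: True, v: True, a: False}
  {y: True, v: False, a: False}
  {v: True, y: False, a: False}


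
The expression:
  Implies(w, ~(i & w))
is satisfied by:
  {w: False, i: False}
  {i: True, w: False}
  {w: True, i: False}


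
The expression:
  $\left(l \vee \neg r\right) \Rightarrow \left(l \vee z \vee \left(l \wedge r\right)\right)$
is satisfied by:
  {r: True, z: True, l: True}
  {r: True, z: True, l: False}
  {r: True, l: True, z: False}
  {r: True, l: False, z: False}
  {z: True, l: True, r: False}
  {z: True, l: False, r: False}
  {l: True, z: False, r: False}


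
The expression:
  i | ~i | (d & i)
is always true.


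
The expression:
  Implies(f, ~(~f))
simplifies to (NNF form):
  True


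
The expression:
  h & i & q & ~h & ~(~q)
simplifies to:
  False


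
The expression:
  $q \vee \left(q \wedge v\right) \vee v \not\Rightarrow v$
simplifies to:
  $q$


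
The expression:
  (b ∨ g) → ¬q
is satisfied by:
  {b: False, q: False, g: False}
  {g: True, b: False, q: False}
  {b: True, g: False, q: False}
  {g: True, b: True, q: False}
  {q: True, g: False, b: False}


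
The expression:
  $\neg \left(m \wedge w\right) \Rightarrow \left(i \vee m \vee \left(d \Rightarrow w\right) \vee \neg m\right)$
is always true.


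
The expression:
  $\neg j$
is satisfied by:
  {j: False}


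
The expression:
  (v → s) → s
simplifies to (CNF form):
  s ∨ v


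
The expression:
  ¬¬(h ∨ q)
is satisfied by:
  {q: True, h: True}
  {q: True, h: False}
  {h: True, q: False}


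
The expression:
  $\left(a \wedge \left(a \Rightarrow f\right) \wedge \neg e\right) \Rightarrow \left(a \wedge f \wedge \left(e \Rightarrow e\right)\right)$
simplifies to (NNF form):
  $\text{True}$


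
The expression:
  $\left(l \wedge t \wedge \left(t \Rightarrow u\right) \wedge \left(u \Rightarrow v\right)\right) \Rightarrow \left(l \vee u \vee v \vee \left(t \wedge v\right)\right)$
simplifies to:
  $\text{True}$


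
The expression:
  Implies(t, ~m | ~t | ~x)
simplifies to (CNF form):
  ~m | ~t | ~x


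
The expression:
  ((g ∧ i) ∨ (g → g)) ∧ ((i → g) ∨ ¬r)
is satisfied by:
  {g: True, i: False, r: False}
  {g: False, i: False, r: False}
  {r: True, g: True, i: False}
  {r: True, g: False, i: False}
  {i: True, g: True, r: False}
  {i: True, g: False, r: False}
  {i: True, r: True, g: True}


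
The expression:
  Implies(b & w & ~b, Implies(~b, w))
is always true.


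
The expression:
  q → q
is always true.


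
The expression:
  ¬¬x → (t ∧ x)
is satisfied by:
  {t: True, x: False}
  {x: False, t: False}
  {x: True, t: True}


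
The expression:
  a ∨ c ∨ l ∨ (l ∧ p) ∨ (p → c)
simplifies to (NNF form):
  a ∨ c ∨ l ∨ ¬p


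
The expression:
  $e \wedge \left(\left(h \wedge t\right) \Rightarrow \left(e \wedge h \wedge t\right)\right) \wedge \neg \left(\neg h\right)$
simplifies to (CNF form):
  $e \wedge h$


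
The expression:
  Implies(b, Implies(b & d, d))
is always true.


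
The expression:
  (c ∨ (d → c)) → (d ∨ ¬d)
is always true.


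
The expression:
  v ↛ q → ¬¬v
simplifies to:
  True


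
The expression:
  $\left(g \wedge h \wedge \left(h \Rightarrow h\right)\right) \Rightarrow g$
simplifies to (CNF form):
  $\text{True}$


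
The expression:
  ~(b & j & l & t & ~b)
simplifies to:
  True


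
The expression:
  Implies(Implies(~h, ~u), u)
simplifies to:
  u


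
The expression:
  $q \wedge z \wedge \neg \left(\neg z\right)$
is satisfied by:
  {z: True, q: True}


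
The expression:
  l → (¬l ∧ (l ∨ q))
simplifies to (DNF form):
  ¬l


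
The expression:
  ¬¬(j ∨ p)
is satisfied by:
  {p: True, j: True}
  {p: True, j: False}
  {j: True, p: False}


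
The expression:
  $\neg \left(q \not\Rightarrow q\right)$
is always true.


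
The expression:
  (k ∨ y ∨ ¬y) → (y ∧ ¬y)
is never true.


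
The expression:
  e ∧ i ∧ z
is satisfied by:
  {z: True, i: True, e: True}


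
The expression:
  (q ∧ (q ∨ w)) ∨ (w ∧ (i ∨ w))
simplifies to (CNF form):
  q ∨ w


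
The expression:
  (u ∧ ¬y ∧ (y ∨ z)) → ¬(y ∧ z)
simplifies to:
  True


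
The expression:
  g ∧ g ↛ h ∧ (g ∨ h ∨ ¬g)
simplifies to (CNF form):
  g ∧ ¬h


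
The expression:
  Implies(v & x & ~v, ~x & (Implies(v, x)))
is always true.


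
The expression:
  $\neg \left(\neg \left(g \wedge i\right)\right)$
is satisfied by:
  {i: True, g: True}


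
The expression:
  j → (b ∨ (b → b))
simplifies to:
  True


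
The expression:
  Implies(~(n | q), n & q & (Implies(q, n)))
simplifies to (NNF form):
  n | q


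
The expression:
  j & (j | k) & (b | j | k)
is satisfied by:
  {j: True}


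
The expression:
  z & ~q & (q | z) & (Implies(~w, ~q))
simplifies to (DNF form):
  z & ~q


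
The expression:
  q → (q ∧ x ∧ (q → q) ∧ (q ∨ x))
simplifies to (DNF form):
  x ∨ ¬q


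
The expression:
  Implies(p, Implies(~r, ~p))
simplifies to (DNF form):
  r | ~p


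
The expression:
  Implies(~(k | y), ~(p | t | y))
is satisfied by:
  {y: True, k: True, p: False, t: False}
  {y: True, k: True, t: True, p: False}
  {y: True, k: True, p: True, t: False}
  {y: True, k: True, t: True, p: True}
  {y: True, p: False, t: False, k: False}
  {y: True, t: True, p: False, k: False}
  {y: True, p: True, t: False, k: False}
  {y: True, t: True, p: True, k: False}
  {k: True, p: False, t: False, y: False}
  {t: True, k: True, p: False, y: False}
  {k: True, p: True, t: False, y: False}
  {t: True, k: True, p: True, y: False}
  {k: False, p: False, t: False, y: False}


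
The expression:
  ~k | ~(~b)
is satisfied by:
  {b: True, k: False}
  {k: False, b: False}
  {k: True, b: True}


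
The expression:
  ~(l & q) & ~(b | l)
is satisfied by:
  {l: False, b: False}


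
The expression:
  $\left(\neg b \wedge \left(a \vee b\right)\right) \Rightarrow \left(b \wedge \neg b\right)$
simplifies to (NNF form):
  $b \vee \neg a$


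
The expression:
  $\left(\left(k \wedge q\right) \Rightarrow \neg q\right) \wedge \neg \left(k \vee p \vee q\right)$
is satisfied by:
  {q: False, p: False, k: False}


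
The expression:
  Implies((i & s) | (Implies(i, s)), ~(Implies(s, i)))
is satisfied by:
  {i: True, s: False}
  {s: True, i: False}


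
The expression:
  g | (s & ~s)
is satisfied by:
  {g: True}


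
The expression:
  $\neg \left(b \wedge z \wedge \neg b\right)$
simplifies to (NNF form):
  $\text{True}$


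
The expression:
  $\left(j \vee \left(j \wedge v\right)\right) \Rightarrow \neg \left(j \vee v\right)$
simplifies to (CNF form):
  $\neg j$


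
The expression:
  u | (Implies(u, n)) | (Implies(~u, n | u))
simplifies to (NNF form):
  True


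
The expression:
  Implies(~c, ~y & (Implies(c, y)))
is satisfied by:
  {c: True, y: False}
  {y: False, c: False}
  {y: True, c: True}


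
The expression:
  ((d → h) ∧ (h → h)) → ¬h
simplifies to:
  ¬h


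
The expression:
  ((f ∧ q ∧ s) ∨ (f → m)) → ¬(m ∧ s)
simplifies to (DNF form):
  ¬m ∨ ¬s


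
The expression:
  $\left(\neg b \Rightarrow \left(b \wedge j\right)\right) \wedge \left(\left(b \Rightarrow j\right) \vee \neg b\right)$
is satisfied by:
  {j: True, b: True}


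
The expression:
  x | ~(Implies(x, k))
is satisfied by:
  {x: True}


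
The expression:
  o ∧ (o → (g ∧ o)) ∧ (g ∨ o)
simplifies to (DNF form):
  g ∧ o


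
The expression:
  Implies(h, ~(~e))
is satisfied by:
  {e: True, h: False}
  {h: False, e: False}
  {h: True, e: True}


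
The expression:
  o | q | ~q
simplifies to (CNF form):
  True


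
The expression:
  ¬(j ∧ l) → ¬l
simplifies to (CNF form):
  j ∨ ¬l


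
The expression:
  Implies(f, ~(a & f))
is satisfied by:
  {a: False, f: False}
  {f: True, a: False}
  {a: True, f: False}


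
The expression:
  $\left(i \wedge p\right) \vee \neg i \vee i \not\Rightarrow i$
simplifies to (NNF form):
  $p \vee \neg i$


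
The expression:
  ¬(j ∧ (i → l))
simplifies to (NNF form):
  (i ∧ ¬l) ∨ ¬j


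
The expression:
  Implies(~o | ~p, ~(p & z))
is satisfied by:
  {o: True, p: False, z: False}
  {p: False, z: False, o: False}
  {o: True, z: True, p: False}
  {z: True, p: False, o: False}
  {o: True, p: True, z: False}
  {p: True, o: False, z: False}
  {o: True, z: True, p: True}


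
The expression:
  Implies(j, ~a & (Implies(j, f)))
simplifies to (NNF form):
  ~j | (f & ~a)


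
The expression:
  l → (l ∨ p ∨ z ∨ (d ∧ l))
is always true.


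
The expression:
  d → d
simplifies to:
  True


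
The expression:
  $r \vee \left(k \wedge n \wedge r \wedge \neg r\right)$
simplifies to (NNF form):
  $r$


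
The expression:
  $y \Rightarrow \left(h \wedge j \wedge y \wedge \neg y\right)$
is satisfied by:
  {y: False}


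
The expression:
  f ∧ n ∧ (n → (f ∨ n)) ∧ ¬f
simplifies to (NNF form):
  False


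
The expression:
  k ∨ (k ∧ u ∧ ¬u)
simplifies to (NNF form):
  k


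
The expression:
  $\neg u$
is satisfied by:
  {u: False}


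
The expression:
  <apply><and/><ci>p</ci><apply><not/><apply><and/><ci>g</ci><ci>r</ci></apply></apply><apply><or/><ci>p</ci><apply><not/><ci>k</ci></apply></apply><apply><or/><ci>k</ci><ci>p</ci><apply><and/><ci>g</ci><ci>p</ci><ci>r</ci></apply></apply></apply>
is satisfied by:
  {p: True, g: False, r: False}
  {p: True, r: True, g: False}
  {p: True, g: True, r: False}


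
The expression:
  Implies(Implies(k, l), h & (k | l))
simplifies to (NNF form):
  (h & l) | (k & ~l)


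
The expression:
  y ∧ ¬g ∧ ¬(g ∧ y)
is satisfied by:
  {y: True, g: False}


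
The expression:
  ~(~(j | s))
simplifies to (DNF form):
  j | s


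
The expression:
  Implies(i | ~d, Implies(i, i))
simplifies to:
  True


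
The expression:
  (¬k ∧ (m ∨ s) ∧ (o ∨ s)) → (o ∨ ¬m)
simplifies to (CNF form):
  k ∨ o ∨ ¬m ∨ ¬s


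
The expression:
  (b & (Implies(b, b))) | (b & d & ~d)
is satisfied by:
  {b: True}


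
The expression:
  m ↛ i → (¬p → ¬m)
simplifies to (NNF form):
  i ∨ p ∨ ¬m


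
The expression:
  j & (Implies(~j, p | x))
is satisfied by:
  {j: True}


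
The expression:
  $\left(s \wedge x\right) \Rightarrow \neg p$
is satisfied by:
  {s: False, p: False, x: False}
  {x: True, s: False, p: False}
  {p: True, s: False, x: False}
  {x: True, p: True, s: False}
  {s: True, x: False, p: False}
  {x: True, s: True, p: False}
  {p: True, s: True, x: False}


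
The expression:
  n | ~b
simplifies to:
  n | ~b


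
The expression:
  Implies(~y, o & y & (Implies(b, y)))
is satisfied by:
  {y: True}


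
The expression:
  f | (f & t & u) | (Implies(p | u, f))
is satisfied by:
  {f: True, p: False, u: False}
  {f: True, u: True, p: False}
  {f: True, p: True, u: False}
  {f: True, u: True, p: True}
  {u: False, p: False, f: False}


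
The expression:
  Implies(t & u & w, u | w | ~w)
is always true.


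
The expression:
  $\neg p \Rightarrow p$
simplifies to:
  $p$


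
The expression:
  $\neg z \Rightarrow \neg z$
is always true.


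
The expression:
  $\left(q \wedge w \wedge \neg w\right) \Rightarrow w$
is always true.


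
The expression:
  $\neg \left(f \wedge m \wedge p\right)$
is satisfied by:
  {p: False, m: False, f: False}
  {f: True, p: False, m: False}
  {m: True, p: False, f: False}
  {f: True, m: True, p: False}
  {p: True, f: False, m: False}
  {f: True, p: True, m: False}
  {m: True, p: True, f: False}


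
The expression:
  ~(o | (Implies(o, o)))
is never true.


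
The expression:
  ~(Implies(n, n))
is never true.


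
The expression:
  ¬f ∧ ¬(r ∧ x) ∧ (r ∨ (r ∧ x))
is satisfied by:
  {r: True, x: False, f: False}


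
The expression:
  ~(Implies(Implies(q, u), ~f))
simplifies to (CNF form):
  f & (u | ~q)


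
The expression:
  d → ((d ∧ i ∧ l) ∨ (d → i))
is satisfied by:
  {i: True, d: False}
  {d: False, i: False}
  {d: True, i: True}


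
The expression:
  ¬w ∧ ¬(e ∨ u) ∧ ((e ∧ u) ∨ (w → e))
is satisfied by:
  {u: False, e: False, w: False}


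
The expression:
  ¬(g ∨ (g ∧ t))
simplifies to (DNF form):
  ¬g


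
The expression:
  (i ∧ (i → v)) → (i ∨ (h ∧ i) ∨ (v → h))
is always true.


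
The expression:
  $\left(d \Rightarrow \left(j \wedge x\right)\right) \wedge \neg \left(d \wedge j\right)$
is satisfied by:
  {d: False}


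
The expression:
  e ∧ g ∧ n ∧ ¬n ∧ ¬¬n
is never true.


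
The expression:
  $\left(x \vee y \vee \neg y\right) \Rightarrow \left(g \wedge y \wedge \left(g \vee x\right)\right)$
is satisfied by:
  {g: True, y: True}


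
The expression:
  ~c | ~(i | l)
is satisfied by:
  {l: False, c: False, i: False}
  {i: True, l: False, c: False}
  {l: True, i: False, c: False}
  {i: True, l: True, c: False}
  {c: True, i: False, l: False}


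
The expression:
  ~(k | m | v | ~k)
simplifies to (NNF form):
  False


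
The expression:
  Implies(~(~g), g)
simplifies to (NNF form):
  True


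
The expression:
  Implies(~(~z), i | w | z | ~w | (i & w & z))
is always true.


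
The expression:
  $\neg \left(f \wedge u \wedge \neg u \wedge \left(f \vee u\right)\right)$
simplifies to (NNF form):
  $\text{True}$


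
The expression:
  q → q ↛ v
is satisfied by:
  {v: False, q: False}
  {q: True, v: False}
  {v: True, q: False}


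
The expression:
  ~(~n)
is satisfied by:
  {n: True}


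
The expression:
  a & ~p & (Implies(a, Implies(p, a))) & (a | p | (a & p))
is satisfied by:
  {a: True, p: False}


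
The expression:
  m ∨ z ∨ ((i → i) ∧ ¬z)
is always true.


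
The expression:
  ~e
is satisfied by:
  {e: False}


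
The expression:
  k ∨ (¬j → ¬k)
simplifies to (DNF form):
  True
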